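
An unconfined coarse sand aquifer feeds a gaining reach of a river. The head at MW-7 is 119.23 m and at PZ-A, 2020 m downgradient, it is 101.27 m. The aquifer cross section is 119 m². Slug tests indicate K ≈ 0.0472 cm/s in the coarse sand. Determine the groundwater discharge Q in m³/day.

Convert K: 0.0472 cm/s × 864 = 40.78 m/day.
Hydraulic gradient i = (119.23 − 101.27) / 2020 = 17.96 / 2020 = 0.008891.
Darcy's law: Q = K · A · i = 40.78 × 119.0 × 0.008891 = 43.15 m³/day.

43.1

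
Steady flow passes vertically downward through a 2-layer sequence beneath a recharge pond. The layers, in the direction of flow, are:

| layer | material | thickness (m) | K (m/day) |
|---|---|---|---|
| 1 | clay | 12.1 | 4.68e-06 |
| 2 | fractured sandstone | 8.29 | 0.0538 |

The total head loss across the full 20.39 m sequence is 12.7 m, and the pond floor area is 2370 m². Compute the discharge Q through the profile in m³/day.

0.0116

Flow is perpendicular to layering, so the layers act in series and the equivalent K is the thickness-weighted harmonic mean.
Total thickness L = 12.1 + 8.29 = 20.39 m.
Σ(b_i/K_i) = 12.1/4.68e-06 + 8.29/0.0538 = 2.586e+06 d.
K_eq = L / Σ(b_i/K_i) = 20.39 / 2.586e+06 = 7.886e-06 m/day.
Q = K_eq · A · (Δh/L) = 7.886e-06 × 2370 × (12.7/20.39) = 0.01164 m³/day.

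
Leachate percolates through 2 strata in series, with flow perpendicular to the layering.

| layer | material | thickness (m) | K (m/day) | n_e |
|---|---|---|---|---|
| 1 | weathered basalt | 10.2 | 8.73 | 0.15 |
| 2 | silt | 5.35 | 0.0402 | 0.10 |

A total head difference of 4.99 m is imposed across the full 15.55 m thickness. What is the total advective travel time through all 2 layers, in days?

With flow normal to the layers, continuity requires the same specific discharge q through every layer.
Σ(b_i/K_i) = 10.2/8.73 + 5.35/0.0402 = 134.3 d.
q = Δh / Σ(b_i/K_i) = 4.99 / 134.3 = 0.03717 m/day.
In each layer the seepage velocity is v_i = q/n_i, so the layer transit time is t_i = b_i·n_i / q:
  layer 1 (weathered basalt): t_1 = 10.2 × 0.15 / 0.03717 = 41.16 d
  layer 2 (silt): t_2 = 5.35 × 0.10 / 0.03717 = 14.39 d
Total t = Σ t_i = 55.56 days.

55.6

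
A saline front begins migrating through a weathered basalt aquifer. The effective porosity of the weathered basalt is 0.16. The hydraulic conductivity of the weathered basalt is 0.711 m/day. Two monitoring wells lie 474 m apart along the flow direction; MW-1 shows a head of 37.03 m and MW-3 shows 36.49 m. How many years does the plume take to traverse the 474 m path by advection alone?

256

Hydraulic gradient i = (37.03 − 36.49) / 474 = 0.54 / 474 = 0.001139.
Darcy flux q = K · i = 0.7110 × 0.001139 = 0.0008100 m/day.
Seepage velocity v = q / n_e = 0.0008100 / 0.16 = 0.005062 m/day.
Travel time t = L / v = 474 / 0.005062 = 93630 days = 256.3 years.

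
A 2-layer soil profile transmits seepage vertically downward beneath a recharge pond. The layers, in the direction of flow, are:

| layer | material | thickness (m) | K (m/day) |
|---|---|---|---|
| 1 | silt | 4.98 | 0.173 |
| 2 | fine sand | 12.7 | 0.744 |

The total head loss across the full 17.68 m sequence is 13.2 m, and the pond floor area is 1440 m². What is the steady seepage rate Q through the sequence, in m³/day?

Flow is perpendicular to layering, so the layers act in series and the equivalent K is the thickness-weighted harmonic mean.
Total thickness L = 4.98 + 12.7 = 17.68 m.
Σ(b_i/K_i) = 4.98/0.173 + 12.7/0.744 = 45.86 d.
K_eq = L / Σ(b_i/K_i) = 17.68 / 45.86 = 0.3856 m/day.
Q = K_eq · A · (Δh/L) = 0.3856 × 1440 × (13.2/17.68) = 414.5 m³/day.

415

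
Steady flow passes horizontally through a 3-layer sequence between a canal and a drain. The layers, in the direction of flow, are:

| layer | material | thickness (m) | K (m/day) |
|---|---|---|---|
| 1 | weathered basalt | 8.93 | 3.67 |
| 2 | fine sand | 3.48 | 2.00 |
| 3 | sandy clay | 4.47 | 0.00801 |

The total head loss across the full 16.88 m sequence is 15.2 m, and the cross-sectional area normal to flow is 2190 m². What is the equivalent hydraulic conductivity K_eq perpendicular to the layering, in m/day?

Flow is perpendicular to layering, so the layers act in series and the equivalent K is the thickness-weighted harmonic mean.
Total thickness L = 8.93 + 3.48 + 4.47 = 16.88 m.
Σ(b_i/K_i) = 8.93/3.67 + 3.48/2.00 + 4.47/0.00801 = 562.2 d.
K_eq = L / Σ(b_i/K_i) = 16.88 / 562.2 = 0.03002 m/day.

0.0300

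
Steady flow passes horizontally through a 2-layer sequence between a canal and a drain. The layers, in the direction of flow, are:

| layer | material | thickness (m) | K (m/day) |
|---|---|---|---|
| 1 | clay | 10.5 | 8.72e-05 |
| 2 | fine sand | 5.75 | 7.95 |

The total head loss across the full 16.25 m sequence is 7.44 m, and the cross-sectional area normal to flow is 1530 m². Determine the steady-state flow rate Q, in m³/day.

Flow is perpendicular to layering, so the layers act in series and the equivalent K is the thickness-weighted harmonic mean.
Total thickness L = 10.5 + 5.75 = 16.25 m.
Σ(b_i/K_i) = 10.5/8.72e-05 + 5.75/7.95 = 1.204e+05 d.
K_eq = L / Σ(b_i/K_i) = 16.25 / 1.204e+05 = 0.0001350 m/day.
Q = K_eq · A · (Δh/L) = 0.0001350 × 1530 × (7.44/16.25) = 0.09453 m³/day.

0.0945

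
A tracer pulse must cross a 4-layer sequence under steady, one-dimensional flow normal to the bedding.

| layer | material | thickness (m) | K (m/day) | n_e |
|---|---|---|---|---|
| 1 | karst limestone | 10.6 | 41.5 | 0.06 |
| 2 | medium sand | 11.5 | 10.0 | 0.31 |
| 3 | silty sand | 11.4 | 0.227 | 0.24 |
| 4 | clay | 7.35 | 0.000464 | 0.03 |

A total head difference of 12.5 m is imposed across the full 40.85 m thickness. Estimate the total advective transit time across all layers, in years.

With flow normal to the layers, continuity requires the same specific discharge q through every layer.
Σ(b_i/K_i) = 10.6/41.5 + 11.5/10.0 + 11.4/0.227 + 7.35/0.000464 = 15892 d.
q = Δh / Σ(b_i/K_i) = 12.5 / 15892 = 0.0007866 m/day.
In each layer the seepage velocity is v_i = q/n_i, so the layer transit time is t_i = b_i·n_i / q:
  layer 1 (karst limestone): t_1 = 10.6 × 0.06 / 0.0007866 = 808.6 d
  layer 2 (medium sand): t_2 = 11.5 × 0.31 / 0.0007866 = 4532 d
  layer 3 (silty sand): t_3 = 11.4 × 0.24 / 0.0007866 = 3478 d
  layer 4 (clay): t_4 = 7.35 × 0.03 / 0.0007866 = 280.3 d
Total t = Σ t_i = 9100 days = 24.91 years.

24.9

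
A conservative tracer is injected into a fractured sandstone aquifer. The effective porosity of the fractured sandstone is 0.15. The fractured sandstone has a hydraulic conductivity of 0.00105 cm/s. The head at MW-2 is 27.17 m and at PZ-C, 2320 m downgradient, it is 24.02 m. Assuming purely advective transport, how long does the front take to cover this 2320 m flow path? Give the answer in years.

774

Convert K: 0.00105 cm/s × 864 = 0.9072 m/day.
Hydraulic gradient i = (27.17 − 24.02) / 2320 = 3.15 / 2320 = 0.001358.
Darcy flux q = K · i = 0.9072 × 0.001358 = 0.001232 m/day.
Seepage velocity v = q / n_e = 0.001232 / 0.15 = 0.008212 m/day.
Travel time t = L / v = 2320 / 0.008212 = 2.825e+05 days = 773.5 years.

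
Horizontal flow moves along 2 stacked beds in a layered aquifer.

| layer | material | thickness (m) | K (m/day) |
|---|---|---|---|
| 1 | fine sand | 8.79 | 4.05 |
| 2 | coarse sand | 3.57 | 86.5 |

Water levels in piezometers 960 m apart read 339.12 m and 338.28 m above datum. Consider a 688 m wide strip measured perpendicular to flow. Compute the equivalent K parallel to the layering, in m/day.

Flow is parallel to layering, so each bed carries its own Darcy discharge and the transmissivities add.
Σ(K_i·b_i) = 4.05×8.79 + 86.5×3.57 = 344.4 m²/day.
Total thickness b = 12.36 m, so K_eq = Σ(K_i·b_i)/b = 27.86 m/day.

27.9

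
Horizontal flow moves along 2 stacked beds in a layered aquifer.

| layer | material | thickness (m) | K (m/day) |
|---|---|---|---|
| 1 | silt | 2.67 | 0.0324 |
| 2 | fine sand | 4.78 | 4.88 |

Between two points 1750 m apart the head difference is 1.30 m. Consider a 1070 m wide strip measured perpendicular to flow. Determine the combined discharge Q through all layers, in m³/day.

18.6

Flow is parallel to layering, so each bed carries its own Darcy discharge and the transmissivities add.
Σ(K_i·b_i) = 0.0324×2.67 + 4.88×4.78 = 23.41 m²/day.
Hydraulic gradient i = Δh / L = 1.30 / 1750 = 0.0007429.
Q = Σ(K_i·b_i) · W · i = 23.41 × 1070 × 0.0007429 = 18.61 m³/day.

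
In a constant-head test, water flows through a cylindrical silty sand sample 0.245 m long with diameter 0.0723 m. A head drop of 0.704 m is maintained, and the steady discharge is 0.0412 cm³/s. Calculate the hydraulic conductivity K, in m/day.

Cross-sectional area A = π·(d/2)² = π × (0.0723/2)² = 0.004106 m².
Convert discharge: 0.0412 cm³/s = 4.120e-08 m³/s.
Darcy's law rearranged: K = Q·L / (A·Δh) = 4.120e-08 × 0.245 / (0.004106 × 0.704) = 3.492e-06 m/s = 0.3017 m/day.

0.302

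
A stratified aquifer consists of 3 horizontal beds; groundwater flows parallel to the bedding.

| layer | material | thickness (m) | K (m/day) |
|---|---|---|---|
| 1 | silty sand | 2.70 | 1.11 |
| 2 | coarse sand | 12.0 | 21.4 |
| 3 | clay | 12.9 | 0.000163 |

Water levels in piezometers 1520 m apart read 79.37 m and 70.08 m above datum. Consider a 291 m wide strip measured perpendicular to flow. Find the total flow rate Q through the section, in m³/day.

Flow is parallel to layering, so each bed carries its own Darcy discharge and the transmissivities add.
Σ(K_i·b_i) = 1.11×2.70 + 21.4×12.0 + 0.000163×12.9 = 259.8 m²/day.
Hydraulic gradient i = (79.37 − 70.08) / 1520 = 9.29 / 1520 = 0.006112.
Q = Σ(K_i·b_i) · W · i = 259.8 × 291 × 0.006112 = 462.1 m³/day.

462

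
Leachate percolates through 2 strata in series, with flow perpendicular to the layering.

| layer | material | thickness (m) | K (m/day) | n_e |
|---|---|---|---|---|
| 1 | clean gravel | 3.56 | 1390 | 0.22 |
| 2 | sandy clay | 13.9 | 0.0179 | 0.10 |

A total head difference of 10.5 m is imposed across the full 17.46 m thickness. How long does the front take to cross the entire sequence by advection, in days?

With flow normal to the layers, continuity requires the same specific discharge q through every layer.
Σ(b_i/K_i) = 3.56/1390 + 13.9/0.0179 = 776.5 d.
q = Δh / Σ(b_i/K_i) = 10.5 / 776.5 = 0.01352 m/day.
In each layer the seepage velocity is v_i = q/n_i, so the layer transit time is t_i = b_i·n_i / q:
  layer 1 (clean gravel): t_1 = 3.56 × 0.22 / 0.01352 = 57.92 d
  layer 2 (sandy clay): t_2 = 13.9 × 0.10 / 0.01352 = 102.8 d
Total t = Σ t_i = 160.7 days.

161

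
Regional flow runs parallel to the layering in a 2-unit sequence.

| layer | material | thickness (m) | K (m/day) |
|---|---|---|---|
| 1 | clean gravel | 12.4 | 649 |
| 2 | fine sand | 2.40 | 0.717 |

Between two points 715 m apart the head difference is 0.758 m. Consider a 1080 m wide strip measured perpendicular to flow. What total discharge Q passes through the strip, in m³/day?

9220

Flow is parallel to layering, so each bed carries its own Darcy discharge and the transmissivities add.
Σ(K_i·b_i) = 649×12.4 + 0.717×2.40 = 8049 m²/day.
Hydraulic gradient i = Δh / L = 0.758 / 715 = 0.001060.
Q = Σ(K_i·b_i) · W · i = 8049 × 1080 × 0.001060 = 9216 m³/day.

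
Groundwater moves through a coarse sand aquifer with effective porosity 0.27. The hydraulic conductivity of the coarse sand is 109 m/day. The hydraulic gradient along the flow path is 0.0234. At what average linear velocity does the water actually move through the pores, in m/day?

Hydraulic gradient i = 0.0234.
Darcy flux q = K · i = 109.0 × 0.02340 = 2.551 m/day.
Seepage velocity v = q / n_e = 2.551 / 0.27 = 9.447 m/day.

9.45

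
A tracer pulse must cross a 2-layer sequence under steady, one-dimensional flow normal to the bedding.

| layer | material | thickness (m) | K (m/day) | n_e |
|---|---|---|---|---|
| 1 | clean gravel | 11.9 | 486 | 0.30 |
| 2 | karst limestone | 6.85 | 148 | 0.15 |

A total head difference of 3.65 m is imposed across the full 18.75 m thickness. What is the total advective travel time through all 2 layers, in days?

0.0891

With flow normal to the layers, continuity requires the same specific discharge q through every layer.
Σ(b_i/K_i) = 11.9/486 + 6.85/148 = 0.07077 d.
q = Δh / Σ(b_i/K_i) = 3.65 / 0.07077 = 51.58 m/day.
In each layer the seepage velocity is v_i = q/n_i, so the layer transit time is t_i = b_i·n_i / q:
  layer 1 (clean gravel): t_1 = 11.9 × 0.30 / 51.58 = 0.06922 d
  layer 2 (karst limestone): t_2 = 6.85 × 0.15 / 51.58 = 0.01992 d
Total t = Σ t_i = 0.08914 days.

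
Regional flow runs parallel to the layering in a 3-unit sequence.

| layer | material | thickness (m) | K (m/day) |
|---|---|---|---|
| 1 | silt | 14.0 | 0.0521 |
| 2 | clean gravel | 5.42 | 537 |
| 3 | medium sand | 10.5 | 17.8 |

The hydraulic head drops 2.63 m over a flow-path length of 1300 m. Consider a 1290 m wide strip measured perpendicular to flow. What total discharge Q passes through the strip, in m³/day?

Flow is parallel to layering, so each bed carries its own Darcy discharge and the transmissivities add.
Σ(K_i·b_i) = 0.0521×14.0 + 537×5.42 + 17.8×10.5 = 3098 m²/day.
Hydraulic gradient i = Δh / L = 2.63 / 1300 = 0.002023.
Q = Σ(K_i·b_i) · W · i = 3098 × 1290 × 0.002023 = 8086 m³/day.

8090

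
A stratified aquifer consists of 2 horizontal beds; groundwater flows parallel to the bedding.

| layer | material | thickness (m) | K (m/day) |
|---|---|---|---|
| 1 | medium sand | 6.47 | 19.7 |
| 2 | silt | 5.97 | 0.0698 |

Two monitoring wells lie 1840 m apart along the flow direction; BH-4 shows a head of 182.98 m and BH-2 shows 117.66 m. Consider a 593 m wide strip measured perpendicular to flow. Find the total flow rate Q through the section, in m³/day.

Flow is parallel to layering, so each bed carries its own Darcy discharge and the transmissivities add.
Σ(K_i·b_i) = 19.7×6.47 + 0.0698×5.97 = 127.9 m²/day.
Hydraulic gradient i = (182.98 − 117.66) / 1840 = 65.32 / 1840 = 0.03550.
Q = Σ(K_i·b_i) · W · i = 127.9 × 593 × 0.03550 = 2692 m³/day.

2690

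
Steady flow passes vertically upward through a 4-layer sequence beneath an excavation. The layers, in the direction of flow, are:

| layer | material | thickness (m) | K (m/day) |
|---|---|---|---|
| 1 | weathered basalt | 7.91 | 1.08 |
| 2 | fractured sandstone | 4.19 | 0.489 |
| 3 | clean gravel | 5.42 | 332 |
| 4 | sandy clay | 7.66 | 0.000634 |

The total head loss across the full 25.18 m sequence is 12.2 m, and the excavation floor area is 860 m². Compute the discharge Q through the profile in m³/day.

0.867

Flow is perpendicular to layering, so the layers act in series and the equivalent K is the thickness-weighted harmonic mean.
Total thickness L = 7.91 + 4.19 + 5.42 + 7.66 = 25.18 m.
Σ(b_i/K_i) = 7.91/1.08 + 4.19/0.489 + 5.42/332 + 7.66/0.000634 = 12098 d.
K_eq = L / Σ(b_i/K_i) = 25.18 / 12098 = 0.002081 m/day.
Q = K_eq · A · (Δh/L) = 0.002081 × 860 × (12.2/25.18) = 0.8673 m³/day.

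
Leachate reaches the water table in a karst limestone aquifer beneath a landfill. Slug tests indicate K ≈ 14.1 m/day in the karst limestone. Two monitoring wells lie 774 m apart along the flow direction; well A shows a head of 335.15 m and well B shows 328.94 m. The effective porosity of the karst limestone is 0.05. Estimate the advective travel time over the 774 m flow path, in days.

342

Hydraulic gradient i = (335.15 − 328.94) / 774 = 6.21 / 774 = 0.008023.
Darcy flux q = K · i = 14.10 × 0.008023 = 0.1131 m/day.
Seepage velocity v = q / n_e = 0.1131 / 0.05 = 2.263 m/day.
Travel time t = L / v = 774 / 2.263 = 342.1 days.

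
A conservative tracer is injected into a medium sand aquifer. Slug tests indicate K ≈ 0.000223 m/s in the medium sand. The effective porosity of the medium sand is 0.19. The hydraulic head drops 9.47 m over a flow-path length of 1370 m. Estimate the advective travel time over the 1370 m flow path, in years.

Convert K: 0.000223 m/s × 86400 = 19.27 m/day.
Hydraulic gradient i = Δh / L = 9.47 / 1370 = 0.006912.
Darcy flux q = K · i = 19.27 × 0.006912 = 0.1332 m/day.
Seepage velocity v = q / n_e = 0.1332 / 0.19 = 0.7010 m/day.
Travel time t = L / v = 1370 / 0.7010 = 1954 days = 5.351 years.

5.35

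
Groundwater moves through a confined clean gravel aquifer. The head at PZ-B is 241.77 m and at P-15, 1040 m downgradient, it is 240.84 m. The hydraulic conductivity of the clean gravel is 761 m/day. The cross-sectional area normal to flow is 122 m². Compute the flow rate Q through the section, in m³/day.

Hydraulic gradient i = (241.77 − 240.84) / 1040 = 0.93 / 1040 = 0.0008942.
Darcy's law: Q = K · A · i = 761.0 × 122.0 × 0.0008942 = 83.02 m³/day.

83.0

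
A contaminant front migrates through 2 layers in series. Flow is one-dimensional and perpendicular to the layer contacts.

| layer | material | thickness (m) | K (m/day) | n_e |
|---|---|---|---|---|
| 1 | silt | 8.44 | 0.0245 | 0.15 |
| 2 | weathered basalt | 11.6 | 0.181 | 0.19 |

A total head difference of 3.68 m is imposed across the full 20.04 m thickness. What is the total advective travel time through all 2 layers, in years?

With flow normal to the layers, continuity requires the same specific discharge q through every layer.
Σ(b_i/K_i) = 8.44/0.0245 + 11.6/0.181 = 408.6 d.
q = Δh / Σ(b_i/K_i) = 3.68 / 408.6 = 0.009007 m/day.
In each layer the seepage velocity is v_i = q/n_i, so the layer transit time is t_i = b_i·n_i / q:
  layer 1 (silt): t_1 = 8.44 × 0.15 / 0.009007 = 140.6 d
  layer 2 (weathered basalt): t_2 = 11.6 × 0.19 / 0.009007 = 244.7 d
Total t = Σ t_i = 385.3 days = 1.055 years.

1.05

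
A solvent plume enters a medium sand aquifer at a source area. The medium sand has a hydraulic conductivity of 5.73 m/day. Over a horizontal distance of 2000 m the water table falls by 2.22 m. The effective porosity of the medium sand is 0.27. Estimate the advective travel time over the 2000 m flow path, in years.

Hydraulic gradient i = Δh / L = 2.22 / 2000 = 0.001110.
Darcy flux q = K · i = 5.730 × 0.001110 = 0.006360 m/day.
Seepage velocity v = q / n_e = 0.006360 / 0.27 = 0.02356 m/day.
Travel time t = L / v = 2000 / 0.02356 = 84902 days = 232.4 years.

232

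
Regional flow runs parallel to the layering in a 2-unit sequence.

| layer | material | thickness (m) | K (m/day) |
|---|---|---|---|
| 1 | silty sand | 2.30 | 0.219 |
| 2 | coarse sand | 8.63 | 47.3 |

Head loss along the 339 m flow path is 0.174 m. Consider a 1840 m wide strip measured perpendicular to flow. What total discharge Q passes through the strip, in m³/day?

386

Flow is parallel to layering, so each bed carries its own Darcy discharge and the transmissivities add.
Σ(K_i·b_i) = 0.219×2.30 + 47.3×8.63 = 408.7 m²/day.
Hydraulic gradient i = Δh / L = 0.174 / 339 = 0.0005133.
Q = Σ(K_i·b_i) · W · i = 408.7 × 1840 × 0.0005133 = 386.0 m³/day.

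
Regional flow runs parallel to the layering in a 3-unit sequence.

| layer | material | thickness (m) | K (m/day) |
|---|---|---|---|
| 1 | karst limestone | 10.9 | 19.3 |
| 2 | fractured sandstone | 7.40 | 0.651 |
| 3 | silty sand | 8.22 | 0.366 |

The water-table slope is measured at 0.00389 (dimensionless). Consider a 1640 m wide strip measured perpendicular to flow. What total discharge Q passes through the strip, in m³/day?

1390

Flow is parallel to layering, so each bed carries its own Darcy discharge and the transmissivities add.
Σ(K_i·b_i) = 19.3×10.9 + 0.651×7.40 + 0.366×8.22 = 218.2 m²/day.
Hydraulic gradient i = 0.00389.
Q = Σ(K_i·b_i) · W · i = 218.2 × 1640 × 0.003890 = 1392 m³/day.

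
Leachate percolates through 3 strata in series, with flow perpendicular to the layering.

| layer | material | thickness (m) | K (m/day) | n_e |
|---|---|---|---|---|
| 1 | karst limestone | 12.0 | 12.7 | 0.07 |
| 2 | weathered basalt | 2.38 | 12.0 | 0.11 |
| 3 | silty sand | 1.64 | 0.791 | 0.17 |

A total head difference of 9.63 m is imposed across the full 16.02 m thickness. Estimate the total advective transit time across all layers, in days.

With flow normal to the layers, continuity requires the same specific discharge q through every layer.
Σ(b_i/K_i) = 12.0/12.7 + 2.38/12.0 + 1.64/0.791 = 3.217 d.
q = Δh / Σ(b_i/K_i) = 9.63 / 3.217 = 2.994 m/day.
In each layer the seepage velocity is v_i = q/n_i, so the layer transit time is t_i = b_i·n_i / q:
  layer 1 (karst limestone): t_1 = 12.0 × 0.07 / 2.994 = 0.2806 d
  layer 2 (weathered basalt): t_2 = 2.38 × 0.11 / 2.994 = 0.08744 d
  layer 3 (silty sand): t_3 = 1.64 × 0.17 / 2.994 = 0.09312 d
Total t = Σ t_i = 0.4611 days.

0.461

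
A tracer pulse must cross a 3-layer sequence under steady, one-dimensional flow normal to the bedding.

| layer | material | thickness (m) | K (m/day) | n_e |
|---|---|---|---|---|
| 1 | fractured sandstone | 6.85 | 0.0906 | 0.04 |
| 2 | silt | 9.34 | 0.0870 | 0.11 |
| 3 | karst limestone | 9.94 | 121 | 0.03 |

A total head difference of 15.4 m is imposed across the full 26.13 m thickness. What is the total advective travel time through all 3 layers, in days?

19.0

With flow normal to the layers, continuity requires the same specific discharge q through every layer.
Σ(b_i/K_i) = 6.85/0.0906 + 9.34/0.0870 + 9.94/121 = 183.0 d.
q = Δh / Σ(b_i/K_i) = 15.4 / 183.0 = 0.08413 m/day.
In each layer the seepage velocity is v_i = q/n_i, so the layer transit time is t_i = b_i·n_i / q:
  layer 1 (fractured sandstone): t_1 = 6.85 × 0.04 / 0.08413 = 3.257 d
  layer 2 (silt): t_2 = 9.34 × 0.11 / 0.08413 = 12.21 d
  layer 3 (karst limestone): t_3 = 9.94 × 0.03 / 0.08413 = 3.544 d
Total t = Σ t_i = 19.01 days.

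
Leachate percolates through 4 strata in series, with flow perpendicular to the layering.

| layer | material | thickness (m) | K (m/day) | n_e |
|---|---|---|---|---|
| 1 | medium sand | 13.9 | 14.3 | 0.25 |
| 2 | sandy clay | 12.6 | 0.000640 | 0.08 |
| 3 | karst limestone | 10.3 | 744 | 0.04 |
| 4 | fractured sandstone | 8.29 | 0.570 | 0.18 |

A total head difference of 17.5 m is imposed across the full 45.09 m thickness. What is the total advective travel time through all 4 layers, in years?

With flow normal to the layers, continuity requires the same specific discharge q through every layer.
Σ(b_i/K_i) = 13.9/14.3 + 12.6/0.000640 + 10.3/744 + 8.29/0.570 = 19703 d.
q = Δh / Σ(b_i/K_i) = 17.5 / 19703 = 0.0008882 m/day.
In each layer the seepage velocity is v_i = q/n_i, so the layer transit time is t_i = b_i·n_i / q:
  layer 1 (medium sand): t_1 = 13.9 × 0.25 / 0.0008882 = 3912 d
  layer 2 (sandy clay): t_2 = 12.6 × 0.08 / 0.0008882 = 1135 d
  layer 3 (karst limestone): t_3 = 10.3 × 0.04 / 0.0008882 = 463.9 d
  layer 4 (fractured sandstone): t_4 = 8.29 × 0.18 / 0.0008882 = 1680 d
Total t = Σ t_i = 7191 days = 19.69 years.

19.7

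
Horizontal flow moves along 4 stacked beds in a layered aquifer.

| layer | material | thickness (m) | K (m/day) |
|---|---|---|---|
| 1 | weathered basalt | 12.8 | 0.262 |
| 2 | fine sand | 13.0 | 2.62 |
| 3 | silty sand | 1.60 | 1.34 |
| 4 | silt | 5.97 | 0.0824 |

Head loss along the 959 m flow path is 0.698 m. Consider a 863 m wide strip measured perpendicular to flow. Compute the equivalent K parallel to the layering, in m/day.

Flow is parallel to layering, so each bed carries its own Darcy discharge and the transmissivities add.
Σ(K_i·b_i) = 0.262×12.8 + 2.62×13.0 + 1.34×1.60 + 0.0824×5.97 = 40.05 m²/day.
Total thickness b = 33.37 m, so K_eq = Σ(K_i·b_i)/b = 1.200 m/day.

1.20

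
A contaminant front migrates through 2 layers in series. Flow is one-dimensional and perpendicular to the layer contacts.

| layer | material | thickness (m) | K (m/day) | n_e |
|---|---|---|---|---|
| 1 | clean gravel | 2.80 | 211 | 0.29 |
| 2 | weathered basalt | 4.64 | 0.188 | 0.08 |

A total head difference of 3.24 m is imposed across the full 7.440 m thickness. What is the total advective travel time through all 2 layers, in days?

With flow normal to the layers, continuity requires the same specific discharge q through every layer.
Σ(b_i/K_i) = 2.80/211 + 4.64/0.188 = 24.69 d.
q = Δh / Σ(b_i/K_i) = 3.24 / 24.69 = 0.1312 m/day.
In each layer the seepage velocity is v_i = q/n_i, so the layer transit time is t_i = b_i·n_i / q:
  layer 1 (clean gravel): t_1 = 2.80 × 0.29 / 0.1312 = 6.189 d
  layer 2 (weathered basalt): t_2 = 4.64 × 0.08 / 0.1312 = 2.829 d
Total t = Σ t_i = 9.018 days.

9.02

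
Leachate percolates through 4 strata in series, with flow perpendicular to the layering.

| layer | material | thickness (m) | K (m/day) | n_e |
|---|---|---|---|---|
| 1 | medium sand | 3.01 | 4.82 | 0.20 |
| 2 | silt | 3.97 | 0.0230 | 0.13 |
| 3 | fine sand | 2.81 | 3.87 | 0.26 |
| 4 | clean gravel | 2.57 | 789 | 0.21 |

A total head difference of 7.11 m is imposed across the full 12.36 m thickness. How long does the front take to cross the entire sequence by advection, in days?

58.4

With flow normal to the layers, continuity requires the same specific discharge q through every layer.
Σ(b_i/K_i) = 3.01/4.82 + 3.97/0.0230 + 2.81/3.87 + 2.57/789 = 174.0 d.
q = Δh / Σ(b_i/K_i) = 7.11 / 174.0 = 0.04087 m/day.
In each layer the seepage velocity is v_i = q/n_i, so the layer transit time is t_i = b_i·n_i / q:
  layer 1 (medium sand): t_1 = 3.01 × 0.20 / 0.04087 = 14.73 d
  layer 2 (silt): t_2 = 3.97 × 0.13 / 0.04087 = 12.63 d
  layer 3 (fine sand): t_3 = 2.81 × 0.26 / 0.04087 = 17.88 d
  layer 4 (clean gravel): t_4 = 2.57 × 0.21 / 0.04087 = 13.21 d
Total t = Σ t_i = 58.44 days.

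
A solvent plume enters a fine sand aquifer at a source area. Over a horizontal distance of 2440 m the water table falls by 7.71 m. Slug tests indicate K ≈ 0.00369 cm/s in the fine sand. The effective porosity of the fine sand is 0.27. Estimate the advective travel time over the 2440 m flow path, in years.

Convert K: 0.00369 cm/s × 864 = 3.188 m/day.
Hydraulic gradient i = Δh / L = 7.71 / 2440 = 0.003160.
Darcy flux q = K · i = 3.188 × 0.003160 = 0.01007 m/day.
Seepage velocity v = q / n_e = 0.01007 / 0.27 = 0.03731 m/day.
Travel time t = L / v = 2440 / 0.03731 = 65396 days = 179.0 years.

179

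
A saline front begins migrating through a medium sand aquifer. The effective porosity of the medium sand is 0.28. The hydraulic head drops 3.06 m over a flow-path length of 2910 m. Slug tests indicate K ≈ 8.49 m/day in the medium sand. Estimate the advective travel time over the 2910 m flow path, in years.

250

Hydraulic gradient i = Δh / L = 3.06 / 2910 = 0.001052.
Darcy flux q = K · i = 8.490 × 0.001052 = 0.008928 m/day.
Seepage velocity v = q / n_e = 0.008928 / 0.28 = 0.03188 m/day.
Travel time t = L / v = 2910 / 0.03188 = 91267 days = 249.9 years.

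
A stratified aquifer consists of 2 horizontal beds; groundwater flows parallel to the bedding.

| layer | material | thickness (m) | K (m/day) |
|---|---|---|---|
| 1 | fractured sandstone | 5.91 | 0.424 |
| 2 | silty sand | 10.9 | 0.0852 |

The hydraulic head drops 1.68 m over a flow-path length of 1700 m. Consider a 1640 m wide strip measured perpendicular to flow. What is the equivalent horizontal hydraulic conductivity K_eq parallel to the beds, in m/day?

Flow is parallel to layering, so each bed carries its own Darcy discharge and the transmissivities add.
Σ(K_i·b_i) = 0.424×5.91 + 0.0852×10.9 = 3.435 m²/day.
Total thickness b = 16.81 m, so K_eq = Σ(K_i·b_i)/b = 0.2043 m/day.

0.204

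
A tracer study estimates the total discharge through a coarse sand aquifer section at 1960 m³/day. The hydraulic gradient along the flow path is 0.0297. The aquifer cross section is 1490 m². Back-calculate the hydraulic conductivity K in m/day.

Hydraulic gradient i = 0.0297.
From Q = K·A·i, K = Q / (A·i) = 1960 / (1490 × 0.02970) = 44.29 m/day.

44.3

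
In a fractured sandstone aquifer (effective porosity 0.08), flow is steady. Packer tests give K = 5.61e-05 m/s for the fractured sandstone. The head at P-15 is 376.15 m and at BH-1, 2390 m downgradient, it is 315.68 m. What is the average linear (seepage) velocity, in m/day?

1.53

Convert K: 5.61e-05 m/s × 86400 = 4.847 m/day.
Hydraulic gradient i = (376.15 − 315.68) / 2390 = 60.47 / 2390 = 0.02530.
Darcy flux q = K · i = 4.847 × 0.02530 = 0.1226 m/day.
Seepage velocity v = q / n_e = 0.1226 / 0.08 = 1.533 m/day.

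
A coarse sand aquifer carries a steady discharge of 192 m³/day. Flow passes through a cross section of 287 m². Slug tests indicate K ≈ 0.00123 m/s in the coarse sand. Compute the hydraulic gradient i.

0.00630

Convert K: 0.00123 m/s × 86400 = 106.3 m/day.
From Q = K·A·i, i = Q / (K·A) = 192 / (106.3 × 287.0) = 0.006295.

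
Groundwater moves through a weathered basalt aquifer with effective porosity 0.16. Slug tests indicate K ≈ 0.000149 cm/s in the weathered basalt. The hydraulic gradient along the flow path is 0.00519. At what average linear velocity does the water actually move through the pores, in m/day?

Convert K: 0.000149 cm/s × 864 = 0.1287 m/day.
Hydraulic gradient i = 0.00519.
Darcy flux q = K · i = 0.1287 × 0.005190 = 0.0006681 m/day.
Seepage velocity v = q / n_e = 0.0006681 / 0.16 = 0.004176 m/day.

0.00418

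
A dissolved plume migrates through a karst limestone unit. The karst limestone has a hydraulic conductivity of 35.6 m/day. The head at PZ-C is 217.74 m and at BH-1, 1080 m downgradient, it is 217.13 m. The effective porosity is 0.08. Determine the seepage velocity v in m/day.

Hydraulic gradient i = (217.74 − 217.13) / 1080 = 0.61 / 1080 = 0.0005648.
Darcy flux q = K · i = 35.60 × 0.0005648 = 0.02011 m/day.
Seepage velocity v = q / n_e = 0.02011 / 0.08 = 0.2513 m/day.

0.251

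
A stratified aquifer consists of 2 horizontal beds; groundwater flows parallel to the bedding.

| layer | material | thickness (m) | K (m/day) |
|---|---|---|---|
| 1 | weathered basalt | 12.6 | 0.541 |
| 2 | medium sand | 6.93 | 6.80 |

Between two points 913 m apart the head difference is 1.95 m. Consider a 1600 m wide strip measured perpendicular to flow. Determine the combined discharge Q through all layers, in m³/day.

Flow is parallel to layering, so each bed carries its own Darcy discharge and the transmissivities add.
Σ(K_i·b_i) = 0.541×12.6 + 6.80×6.93 = 53.94 m²/day.
Hydraulic gradient i = Δh / L = 1.95 / 913 = 0.002136.
Q = Σ(K_i·b_i) · W · i = 53.94 × 1600 × 0.002136 = 184.3 m³/day.

184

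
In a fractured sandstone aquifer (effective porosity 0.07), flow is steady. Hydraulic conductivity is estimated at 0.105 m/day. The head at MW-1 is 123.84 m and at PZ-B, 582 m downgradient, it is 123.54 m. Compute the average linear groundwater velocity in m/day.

Hydraulic gradient i = (123.84 − 123.54) / 582 = 0.3 / 582 = 0.0005155.
Darcy flux q = K · i = 0.1050 × 0.0005155 = 5.412e-05 m/day.
Seepage velocity v = q / n_e = 5.412e-05 / 0.07 = 0.0007732 m/day.

0.000773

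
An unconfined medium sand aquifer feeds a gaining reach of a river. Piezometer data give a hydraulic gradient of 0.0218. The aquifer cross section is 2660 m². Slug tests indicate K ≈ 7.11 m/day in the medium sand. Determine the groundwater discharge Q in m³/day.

Hydraulic gradient i = 0.0218.
Darcy's law: Q = K · A · i = 7.110 × 2660 × 0.02180 = 412.3 m³/day.

412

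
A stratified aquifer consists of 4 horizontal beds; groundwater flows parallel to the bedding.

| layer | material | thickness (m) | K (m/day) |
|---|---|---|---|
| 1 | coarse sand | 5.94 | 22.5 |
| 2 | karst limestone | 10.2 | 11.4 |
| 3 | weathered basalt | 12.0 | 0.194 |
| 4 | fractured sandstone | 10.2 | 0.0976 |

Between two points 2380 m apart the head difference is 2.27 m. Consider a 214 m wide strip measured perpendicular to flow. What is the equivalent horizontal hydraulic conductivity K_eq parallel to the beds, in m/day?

6.61

Flow is parallel to layering, so each bed carries its own Darcy discharge and the transmissivities add.
Σ(K_i·b_i) = 22.5×5.94 + 11.4×10.2 + 0.194×12.0 + 0.0976×10.2 = 253.3 m²/day.
Total thickness b = 38.34 m, so K_eq = Σ(K_i·b_i)/b = 6.605 m/day.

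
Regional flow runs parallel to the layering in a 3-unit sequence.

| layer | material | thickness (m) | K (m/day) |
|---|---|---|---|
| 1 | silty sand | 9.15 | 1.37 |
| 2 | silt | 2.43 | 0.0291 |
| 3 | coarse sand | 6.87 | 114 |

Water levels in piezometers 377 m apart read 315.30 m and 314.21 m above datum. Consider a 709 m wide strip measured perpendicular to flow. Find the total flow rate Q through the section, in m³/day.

Flow is parallel to layering, so each bed carries its own Darcy discharge and the transmissivities add.
Σ(K_i·b_i) = 1.37×9.15 + 0.0291×2.43 + 114×6.87 = 795.8 m²/day.
Hydraulic gradient i = (315.30 − 314.21) / 377 = 1.09 / 377 = 0.002891.
Q = Σ(K_i·b_i) · W · i = 795.8 × 709 × 0.002891 = 1631 m³/day.

1630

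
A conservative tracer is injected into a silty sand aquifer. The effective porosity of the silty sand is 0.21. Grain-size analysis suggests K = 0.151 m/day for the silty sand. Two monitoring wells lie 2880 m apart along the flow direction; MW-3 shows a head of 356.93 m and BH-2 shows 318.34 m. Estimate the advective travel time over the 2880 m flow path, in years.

Hydraulic gradient i = (356.93 − 318.34) / 2880 = 38.59 / 2880 = 0.01340.
Darcy flux q = K · i = 0.1510 × 0.01340 = 0.002023 m/day.
Seepage velocity v = q / n_e = 0.002023 / 0.21 = 0.009635 m/day.
Travel time t = L / v = 2880 / 0.009635 = 2.989e+05 days = 818.4 years.

818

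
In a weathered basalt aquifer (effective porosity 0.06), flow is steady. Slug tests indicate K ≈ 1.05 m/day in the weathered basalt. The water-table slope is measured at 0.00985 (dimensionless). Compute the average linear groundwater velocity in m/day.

Hydraulic gradient i = 0.00985.
Darcy flux q = K · i = 1.050 × 0.009850 = 0.01034 m/day.
Seepage velocity v = q / n_e = 0.01034 / 0.06 = 0.1724 m/day.

0.172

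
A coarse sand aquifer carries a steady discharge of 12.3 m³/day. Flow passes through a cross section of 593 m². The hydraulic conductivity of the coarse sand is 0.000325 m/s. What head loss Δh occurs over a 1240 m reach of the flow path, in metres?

Convert K: 0.000325 m/s × 86400 = 28.08 m/day.
From Q = K·A·i, i = Q / (K·A) = 12.3 / (28.08 × 593.0) = 0.0007387.
Head loss Δh = i · L = 0.0007387 × 1240 = 0.9160 m.

0.916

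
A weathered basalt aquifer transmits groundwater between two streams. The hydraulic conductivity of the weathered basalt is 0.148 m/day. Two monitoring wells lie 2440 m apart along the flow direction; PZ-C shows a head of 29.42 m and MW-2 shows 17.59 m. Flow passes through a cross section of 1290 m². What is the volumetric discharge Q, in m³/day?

Hydraulic gradient i = (29.42 − 17.59) / 2440 = 11.83 / 2440 = 0.004848.
Darcy's law: Q = K · A · i = 0.1480 × 1290 × 0.004848 = 0.9256 m³/day.

0.926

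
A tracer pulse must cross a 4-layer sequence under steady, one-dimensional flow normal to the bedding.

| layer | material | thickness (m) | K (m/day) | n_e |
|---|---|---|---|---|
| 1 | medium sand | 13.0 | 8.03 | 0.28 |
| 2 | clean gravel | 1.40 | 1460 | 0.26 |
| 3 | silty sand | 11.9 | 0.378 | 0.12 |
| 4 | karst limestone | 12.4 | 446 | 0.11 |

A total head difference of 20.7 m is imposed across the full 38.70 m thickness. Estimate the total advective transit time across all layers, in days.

With flow normal to the layers, continuity requires the same specific discharge q through every layer.
Σ(b_i/K_i) = 13.0/8.03 + 1.40/1460 + 11.9/0.378 + 12.4/446 = 33.13 d.
q = Δh / Σ(b_i/K_i) = 20.7 / 33.13 = 0.6248 m/day.
In each layer the seepage velocity is v_i = q/n_i, so the layer transit time is t_i = b_i·n_i / q:
  layer 1 (medium sand): t_1 = 13.0 × 0.28 / 0.6248 = 5.826 d
  layer 2 (clean gravel): t_2 = 1.40 × 0.26 / 0.6248 = 0.5826 d
  layer 3 (silty sand): t_3 = 11.9 × 0.12 / 0.6248 = 2.285 d
  layer 4 (karst limestone): t_4 = 12.4 × 0.11 / 0.6248 = 2.183 d
Total t = Σ t_i = 10.88 days.

10.9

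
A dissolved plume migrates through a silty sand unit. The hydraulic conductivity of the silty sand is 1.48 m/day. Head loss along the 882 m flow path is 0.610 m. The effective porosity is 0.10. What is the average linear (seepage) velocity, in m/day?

0.0102

Hydraulic gradient i = Δh / L = 0.610 / 882 = 0.0006916.
Darcy flux q = K · i = 1.480 × 0.0006916 = 0.001024 m/day.
Seepage velocity v = q / n_e = 0.001024 / 0.10 = 0.01024 m/day.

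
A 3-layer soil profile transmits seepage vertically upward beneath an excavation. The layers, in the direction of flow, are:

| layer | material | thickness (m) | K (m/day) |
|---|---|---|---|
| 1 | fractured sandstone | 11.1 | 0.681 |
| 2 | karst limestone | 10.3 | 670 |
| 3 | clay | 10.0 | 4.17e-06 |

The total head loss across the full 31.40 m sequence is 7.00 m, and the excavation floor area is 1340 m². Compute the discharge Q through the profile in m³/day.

0.00391

Flow is perpendicular to layering, so the layers act in series and the equivalent K is the thickness-weighted harmonic mean.
Total thickness L = 11.1 + 10.3 + 10.0 = 31.40 m.
Σ(b_i/K_i) = 11.1/0.681 + 10.3/670 + 10.0/4.17e-06 = 2.398e+06 d.
K_eq = L / Σ(b_i/K_i) = 31.40 / 2.398e+06 = 1.309e-05 m/day.
Q = K_eq · A · (Δh/L) = 1.309e-05 × 1340 × (7.00/31.40) = 0.003911 m³/day.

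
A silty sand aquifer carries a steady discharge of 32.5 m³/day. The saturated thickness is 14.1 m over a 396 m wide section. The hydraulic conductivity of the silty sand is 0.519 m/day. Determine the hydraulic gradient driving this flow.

0.0112

Cross-sectional area A = 396 × 14.1 = 5584 m².
From Q = K·A·i, i = Q / (K·A) = 32.5 / (0.5190 × 5584) = 0.01122.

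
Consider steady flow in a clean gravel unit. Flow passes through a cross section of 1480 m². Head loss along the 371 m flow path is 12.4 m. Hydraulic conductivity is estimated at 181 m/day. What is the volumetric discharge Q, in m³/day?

8950

Hydraulic gradient i = Δh / L = 12.4 / 371 = 0.03342.
Darcy's law: Q = K · A · i = 181.0 × 1480 × 0.03342 = 8953 m³/day.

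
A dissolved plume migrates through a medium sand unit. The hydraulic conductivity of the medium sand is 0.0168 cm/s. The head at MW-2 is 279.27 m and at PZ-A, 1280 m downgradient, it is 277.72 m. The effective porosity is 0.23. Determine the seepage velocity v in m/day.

0.0764

Convert K: 0.0168 cm/s × 864 = 14.52 m/day.
Hydraulic gradient i = (279.27 − 277.72) / 1280 = 1.55 / 1280 = 0.001211.
Darcy flux q = K · i = 14.52 × 0.001211 = 0.01758 m/day.
Seepage velocity v = q / n_e = 0.01758 / 0.23 = 0.07642 m/day.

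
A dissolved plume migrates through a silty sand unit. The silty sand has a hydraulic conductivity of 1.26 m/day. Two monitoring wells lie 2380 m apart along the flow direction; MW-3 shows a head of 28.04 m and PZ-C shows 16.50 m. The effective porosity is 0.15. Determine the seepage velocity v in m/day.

Hydraulic gradient i = (28.04 − 16.50) / 2380 = 11.54 / 2380 = 0.004849.
Darcy flux q = K · i = 1.260 × 0.004849 = 0.006109 m/day.
Seepage velocity v = q / n_e = 0.006109 / 0.15 = 0.04073 m/day.

0.0407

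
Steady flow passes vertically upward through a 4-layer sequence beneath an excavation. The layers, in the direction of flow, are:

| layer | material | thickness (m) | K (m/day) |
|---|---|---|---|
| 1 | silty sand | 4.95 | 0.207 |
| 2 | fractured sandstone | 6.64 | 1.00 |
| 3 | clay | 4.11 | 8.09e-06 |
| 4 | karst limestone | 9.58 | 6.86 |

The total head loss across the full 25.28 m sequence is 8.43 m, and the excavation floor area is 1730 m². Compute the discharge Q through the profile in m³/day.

Flow is perpendicular to layering, so the layers act in series and the equivalent K is the thickness-weighted harmonic mean.
Total thickness L = 4.95 + 6.64 + 4.11 + 9.58 = 25.28 m.
Σ(b_i/K_i) = 4.95/0.207 + 6.64/1.00 + 4.11/8.09e-06 + 9.58/6.86 = 5.081e+05 d.
K_eq = L / Σ(b_i/K_i) = 25.28 / 5.081e+05 = 4.976e-05 m/day.
Q = K_eq · A · (Δh/L) = 4.976e-05 × 1730 × (8.43/25.28) = 0.02870 m³/day.

0.0287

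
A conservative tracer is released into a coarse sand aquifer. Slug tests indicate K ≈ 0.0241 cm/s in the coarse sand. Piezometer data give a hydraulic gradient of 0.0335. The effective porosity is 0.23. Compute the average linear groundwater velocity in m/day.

3.03

Convert K: 0.0241 cm/s × 864 = 20.82 m/day.
Hydraulic gradient i = 0.0335.
Darcy flux q = K · i = 20.82 × 0.03350 = 0.6976 m/day.
Seepage velocity v = q / n_e = 0.6976 / 0.23 = 3.033 m/day.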